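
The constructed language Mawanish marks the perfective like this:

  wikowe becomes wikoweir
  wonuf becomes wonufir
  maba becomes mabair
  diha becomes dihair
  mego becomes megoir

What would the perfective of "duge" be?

dugeir

Every pair shown (wikowe → wikoweir, wonuf → wonufir, maba → mabair, …) follows the same rule: add -ir.
So duge → dugeir.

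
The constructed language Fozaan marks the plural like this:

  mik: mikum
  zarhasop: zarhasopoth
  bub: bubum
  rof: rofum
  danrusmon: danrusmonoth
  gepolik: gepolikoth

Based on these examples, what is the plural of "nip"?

gepolik and mik both end in -k yet inflect differently (gepolikoth, mikum), so the final letter is not what conditions the rule; the number of vowels is.
"nip" has 1 vowel. The stems with 1 vowel (bub → bubum, mik → mikum, rof → rofum) add -um.
The other pattern: stems with 3 vowels add -oth.
So nip → nipum.

nipum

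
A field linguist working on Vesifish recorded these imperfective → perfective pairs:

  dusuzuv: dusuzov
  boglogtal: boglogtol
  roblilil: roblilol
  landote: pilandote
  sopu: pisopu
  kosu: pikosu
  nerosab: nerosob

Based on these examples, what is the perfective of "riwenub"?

"riwenub" ends in a consonant. The stems ending in a consonant (dusuzuv → dusuzov, roblilil → roblilol, nerosab → nerosob) change the last vowel to 'o'.
The other pattern: stems ending in a vowel add the prefix pi-.
So riwenub → riwenob.

riwenob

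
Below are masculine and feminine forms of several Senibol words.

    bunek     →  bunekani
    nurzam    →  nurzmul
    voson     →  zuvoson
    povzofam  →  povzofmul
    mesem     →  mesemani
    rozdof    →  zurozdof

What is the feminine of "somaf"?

somful

"somaf" has last vowel 'a'. The stems whose last vowel is 'a' (nurzam → nurzmul, povzofam → povzofmul) delete the last vowel and add -ul.
The other patterns: stems whose last vowel is 'e' add -ani; stems whose last vowel is 'o' add the prefix zu-.
So somaf → somful.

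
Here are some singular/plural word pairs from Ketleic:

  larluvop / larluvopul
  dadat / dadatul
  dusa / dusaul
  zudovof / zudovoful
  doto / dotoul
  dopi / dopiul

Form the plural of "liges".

ligesul

Every pair shown (larluvop → larluvopul, dadat → dadatul, dusa → dusaul, …) follows the same rule: add -ul.
So liges → ligesul.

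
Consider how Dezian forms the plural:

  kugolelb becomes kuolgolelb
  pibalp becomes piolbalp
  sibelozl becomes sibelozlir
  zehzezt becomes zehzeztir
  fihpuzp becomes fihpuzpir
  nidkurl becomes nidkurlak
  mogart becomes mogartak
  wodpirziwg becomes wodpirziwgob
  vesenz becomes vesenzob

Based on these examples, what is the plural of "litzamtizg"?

litzamtizgir

pibalp and fihpuzp both end in -p yet inflect differently (piolbalp, fihpuzpir), so the final letter is not what conditions the rule; the second-to-last letter is.
"litzamtizg" has second-to-last letter 'z'. The stems whose second-to-last letter is 'z' (sibelozl → sibelozlir, zehzezt → zehzeztir, fihpuzp → fihpuzpir) add -ir.
The other patterns: stems whose second-to-last letter is 'l' insert -ol- after the first vowel; stems whose second-to-last letter is 'r' add -ak; stems whose second-to-last letter is 'n' or 'w' add -ob.
So litzamtizg → litzamtizgir.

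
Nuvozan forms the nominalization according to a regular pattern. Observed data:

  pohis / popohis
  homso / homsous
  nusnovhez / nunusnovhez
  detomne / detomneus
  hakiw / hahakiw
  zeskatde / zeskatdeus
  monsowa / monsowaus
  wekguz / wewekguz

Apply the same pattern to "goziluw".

detomne and nusnovhez both have last vowel 'e' yet inflect differently (detomneus, nunusnovhez), so the last vowel is not what conditions the rule; whether the stem ends in a vowel or a consonant is.
"goziluw" ends in a consonant. The stems ending in a consonant (hakiw → hahakiw, nusnovhez → nunusnovhez, wekguz → wewekguz) repeat the first consonant+vowel as a prefix.
The other pattern: stems ending in a vowel add -us.
So goziluw → gogoziluw.

gogoziluw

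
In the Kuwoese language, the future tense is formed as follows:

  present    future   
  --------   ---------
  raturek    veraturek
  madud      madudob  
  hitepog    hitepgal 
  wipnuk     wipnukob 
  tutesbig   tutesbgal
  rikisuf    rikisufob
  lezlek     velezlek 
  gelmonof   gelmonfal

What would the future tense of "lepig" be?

wipnuk and lezlek both end in -k yet inflect differently (wipnukob, velezlek), so the final letter is not what conditions the rule; the last vowel is.
"lepig" has last vowel 'i'. The one such stem in the data (tutesbig → tutesbgal) deletes the last vowel and adds -al (as do hitepog, gelmonof), so the same rule applies.
The other patterns: stems whose last vowel is 'u' add -ob; stems whose last vowel is 'e' add the prefix ve-.
So lepig → lepgal.

lepgal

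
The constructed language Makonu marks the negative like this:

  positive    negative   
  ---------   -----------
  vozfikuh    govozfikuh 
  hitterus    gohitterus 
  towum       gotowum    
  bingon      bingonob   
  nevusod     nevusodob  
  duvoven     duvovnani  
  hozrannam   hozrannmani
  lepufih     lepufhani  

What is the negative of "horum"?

gohorum

bingon and duvoven both end in -n yet inflect differently (bingonob, duvovnani), so the final letter is not what conditions the rule; the last vowel is.
"horum" has last vowel 'u'. The stems whose last vowel is 'u' (vozfikuh → govozfikuh, hitterus → gohitterus, towum → gotowum) add the prefix go-.
So horum → gohorum.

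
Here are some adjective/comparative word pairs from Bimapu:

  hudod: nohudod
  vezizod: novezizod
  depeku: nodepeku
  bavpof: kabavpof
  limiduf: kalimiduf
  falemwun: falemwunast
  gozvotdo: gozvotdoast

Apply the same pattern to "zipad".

nozipad

hudod and bavpof both have last vowel 'o' yet inflect differently (nohudod, kabavpof), so the last vowel is not what conditions the rule; the final letter is.
"zipad" ends in -d. The stems ending in -d (hudod → nohudod, vezizod → novezizod) add the prefix no-.
The other patterns: stems ending in -f add the prefix ka-; stems ending in -n or -o add -ast.
So zipad → nozipad.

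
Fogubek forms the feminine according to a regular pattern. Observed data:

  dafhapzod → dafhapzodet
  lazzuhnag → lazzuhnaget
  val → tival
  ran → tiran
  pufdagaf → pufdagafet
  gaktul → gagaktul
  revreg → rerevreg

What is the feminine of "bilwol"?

"bilwol" has 2 vowels. The stems with 2 vowels (gaktul → gagaktul, revreg → rerevreg) repeat the first consonant+vowel as a prefix.
So bilwol → bibilwol.

bibilwol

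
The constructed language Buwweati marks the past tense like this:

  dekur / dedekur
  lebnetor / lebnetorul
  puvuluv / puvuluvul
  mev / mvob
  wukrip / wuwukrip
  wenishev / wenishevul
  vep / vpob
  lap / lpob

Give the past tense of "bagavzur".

bagavzurul

vep and wukrip both end in -p yet inflect differently (vpob, wuwukrip), so the final letter is not what conditions the rule; the number of vowels is.
"bagavzur" has 3 vowels. The stems with 3 vowels (wenishev → wenishevul, puvuluv → puvuluvul, lebnetor → lebnetorul) add -ul.
The other patterns: stems with 1 vowel delete the last vowel and add -ob; stems with 2 vowels repeat the first consonant+vowel as a prefix.
So bagavzur → bagavzurul.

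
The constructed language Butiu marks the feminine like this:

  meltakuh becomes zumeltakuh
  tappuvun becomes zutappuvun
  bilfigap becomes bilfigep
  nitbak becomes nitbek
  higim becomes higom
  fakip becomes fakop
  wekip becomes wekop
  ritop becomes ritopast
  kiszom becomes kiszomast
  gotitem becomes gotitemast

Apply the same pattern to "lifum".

bilfigap and fakip both end in -p yet inflect differently (bilfigep, fakop), so the final letter is not what conditions the rule; the last vowel is.
"lifum" has last vowel 'u'. The stems whose last vowel is 'u' (meltakuh → zumeltakuh, tappuvun → zutappuvun) add the prefix zu-.
The other patterns: stems whose last vowel is 'a' change the last vowel to 'e'; stems whose last vowel is 'i' change the last vowel to 'o'; stems whose last vowel is 'e' or 'o' add -ast.
So lifum → zulifum.

zulifum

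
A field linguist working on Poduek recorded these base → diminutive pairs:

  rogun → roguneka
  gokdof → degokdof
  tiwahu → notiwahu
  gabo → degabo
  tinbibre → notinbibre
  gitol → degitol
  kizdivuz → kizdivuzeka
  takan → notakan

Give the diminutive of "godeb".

takan and rogun both end in -n yet inflect differently (notakan, roguneka), so the final letter is not what conditions the rule; the first letter is.
"godeb" begins with g-. The stems beginning with g- (gabo → degabo, gitol → degitol, gokdof → degokdof) add the prefix de-.
The other patterns: stems beginning with t- add the prefix no-; stems beginning with k- or r- add -eka.
So godeb → degodeb.

degodeb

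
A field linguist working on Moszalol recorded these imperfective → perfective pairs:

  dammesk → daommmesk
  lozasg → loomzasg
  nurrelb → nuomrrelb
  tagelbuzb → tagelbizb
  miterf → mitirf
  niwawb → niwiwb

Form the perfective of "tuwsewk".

nurrelb and niwawb both end in -b yet inflect differently (nuomrrelb, niwiwb), so the final letter is not what conditions the rule; the second-to-last letter is.
"tuwsewk" has second-to-last letter 'w'. The one such stem in the data (niwawb → niwiwb) changes the last vowel to 'i' (as do miterf, tagelbuzb), so the same rule applies.
So tuwsewk → tuwsiwk.

tuwsiwk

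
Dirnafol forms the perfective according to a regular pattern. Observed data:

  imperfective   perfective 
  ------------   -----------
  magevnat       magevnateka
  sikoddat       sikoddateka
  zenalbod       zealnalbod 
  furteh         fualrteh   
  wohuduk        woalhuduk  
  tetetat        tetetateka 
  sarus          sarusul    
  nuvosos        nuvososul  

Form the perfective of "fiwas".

"fiwas" ends in -s. The stems ending in -s (nuvosos → nuvososul, sarus → sarusul) add -ul.
So fiwas → fiwasul.

fiwasul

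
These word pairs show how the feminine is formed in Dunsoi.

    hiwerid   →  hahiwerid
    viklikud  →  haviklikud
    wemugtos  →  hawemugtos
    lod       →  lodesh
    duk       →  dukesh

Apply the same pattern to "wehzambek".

hawehzambek

"wehzambek" has 3 vowels. The stems with 3 vowels (hiwerid → hahiwerid, viklikud → haviklikud, wemugtos → hawemugtos) add the prefix ha-.
So wehzambek → hawehzambek.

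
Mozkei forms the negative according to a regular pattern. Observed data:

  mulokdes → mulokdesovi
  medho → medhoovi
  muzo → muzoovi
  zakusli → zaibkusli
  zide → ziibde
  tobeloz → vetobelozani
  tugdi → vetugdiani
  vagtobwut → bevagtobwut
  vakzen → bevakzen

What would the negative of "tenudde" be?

vetenuddeani

zakusli and tugdi both end in -i yet inflect differently (zaibkusli, vetugdiani), so the final letter is not what conditions the rule; the first letter is.
"tenudde" begins with t-. The stems beginning with t- (tobeloz → vetobelozani, tugdi → vetugdiani) add ve- … -ani around the stem.
So tenudde → vetenuddeani.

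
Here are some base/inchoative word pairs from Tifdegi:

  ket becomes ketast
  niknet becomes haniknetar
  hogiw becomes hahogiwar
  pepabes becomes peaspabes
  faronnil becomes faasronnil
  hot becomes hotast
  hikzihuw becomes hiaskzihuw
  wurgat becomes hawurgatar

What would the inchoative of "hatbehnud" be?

haastbehnud

ket and wurgat both end in -t yet inflect differently (ketast, hawurgatar), so the final letter is not what conditions the rule; the number of vowels is.
"hatbehnud" has 3 vowels. The stems with 3 vowels (hikzihuw → hiaskzihuw, pepabes → peaspabes, faronnil → faasronnil) insert -as- after the first vowel.
The other patterns: stems with 1 vowel add -ast; stems with 2 vowels add ha- … -ar around the stem.
So hatbehnud → haastbehnud.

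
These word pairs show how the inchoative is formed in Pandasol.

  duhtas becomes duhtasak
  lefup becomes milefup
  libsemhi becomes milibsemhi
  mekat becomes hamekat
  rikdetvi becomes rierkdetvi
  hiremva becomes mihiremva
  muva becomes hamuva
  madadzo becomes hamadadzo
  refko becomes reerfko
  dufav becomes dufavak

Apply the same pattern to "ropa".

madadzo and refko both end in -o yet inflect differently (hamadadzo, reerfko), so the final letter is not what conditions the rule; the first letter is.
"ropa" begins with r-. The stems beginning with r- (refko → reerfko, rikdetvi → rierkdetvi) insert -er- after the first vowel.
So ropa → roerpa.

roerpa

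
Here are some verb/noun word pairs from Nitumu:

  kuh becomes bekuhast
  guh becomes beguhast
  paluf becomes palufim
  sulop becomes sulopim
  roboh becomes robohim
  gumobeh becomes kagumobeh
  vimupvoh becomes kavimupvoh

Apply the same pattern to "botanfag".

kuh and roboh both end in -h yet inflect differently (bekuhast, robohim), so the final letter is not what conditions the rule; the number of vowels is.
"botanfag" has 3 vowels. The stems with 3 vowels (gumobeh → kagumobeh, vimupvoh → kavimupvoh) add the prefix ka-.
So botanfag → kabotanfag.

kabotanfag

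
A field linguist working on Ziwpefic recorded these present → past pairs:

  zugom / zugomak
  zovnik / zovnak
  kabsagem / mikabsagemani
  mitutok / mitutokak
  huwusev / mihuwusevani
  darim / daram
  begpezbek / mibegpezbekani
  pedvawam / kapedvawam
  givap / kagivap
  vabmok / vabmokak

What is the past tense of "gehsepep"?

darim and kabsagem both end in -m yet inflect differently (daram, mikabsagemani), so the final letter is not what conditions the rule; the last vowel is.
"gehsepep" has last vowel 'e'. The stems whose last vowel is 'e' (kabsagem → mikabsagemani, begpezbek → mibegpezbekani, huwusev → mihuwusevani) add mi- … -ani around the stem.
The other patterns: stems whose last vowel is 'i' change the last vowel to 'a'; stems whose last vowel is 'o' add -ak; stems whose last vowel is 'a' add the prefix ka-.
So gehsepep → migehsepepani.

migehsepepani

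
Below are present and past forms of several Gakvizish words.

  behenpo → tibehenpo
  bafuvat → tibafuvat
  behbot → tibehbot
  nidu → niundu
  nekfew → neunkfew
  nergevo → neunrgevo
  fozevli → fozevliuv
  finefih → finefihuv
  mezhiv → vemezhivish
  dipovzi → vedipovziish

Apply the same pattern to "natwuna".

"natwuna" begins with n-. The stems beginning with n- (nidu → niundu, nekfew → neunkfew, nergevo → neunrgevo) insert -un- after the first vowel.
The other patterns: stems beginning with b- add the prefix ti-; stems beginning with f- add -uv; stems beginning with d- or m- add ve- … -ish around the stem.
So natwuna → nauntwuna.

nauntwuna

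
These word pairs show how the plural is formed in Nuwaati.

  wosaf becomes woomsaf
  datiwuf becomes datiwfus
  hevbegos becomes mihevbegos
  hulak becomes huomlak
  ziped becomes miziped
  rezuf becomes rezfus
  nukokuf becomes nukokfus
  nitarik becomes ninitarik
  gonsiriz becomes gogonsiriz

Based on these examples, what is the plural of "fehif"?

wosaf and rezuf both end in -f yet inflect differently (woomsaf, rezfus), so the final letter is not what conditions the rule; the last vowel is.
"fehif" has last vowel 'i'. The stems whose last vowel is 'i' (gonsiriz → gogonsiriz, nitarik → ninitarik) repeat the first consonant+vowel as a prefix.
So fehif → fefehif.

fefehif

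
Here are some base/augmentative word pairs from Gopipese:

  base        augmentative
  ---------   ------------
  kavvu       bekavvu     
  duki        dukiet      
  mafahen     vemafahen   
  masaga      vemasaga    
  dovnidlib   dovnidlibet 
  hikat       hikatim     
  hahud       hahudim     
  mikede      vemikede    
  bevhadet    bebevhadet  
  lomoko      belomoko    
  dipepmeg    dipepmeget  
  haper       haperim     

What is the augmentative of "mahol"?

vemahol

"mahol" begins with m-. The stems beginning with m- (mikede → vemikede, masaga → vemasaga, mafahen → vemafahen) add the prefix ve-.
The other patterns: stems beginning with h- add -im; stems beginning with d- add -et; stems beginning with b-, k- or l- add the prefix be-.
So mahol → vemahol.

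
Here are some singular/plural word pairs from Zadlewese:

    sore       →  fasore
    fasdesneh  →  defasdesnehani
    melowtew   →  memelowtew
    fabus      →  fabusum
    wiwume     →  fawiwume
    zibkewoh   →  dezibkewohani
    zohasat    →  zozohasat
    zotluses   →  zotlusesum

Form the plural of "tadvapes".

zotluses and melowtew both have last vowel 'e' yet inflect differently (zotlusesum, memelowtew), so the last vowel is not what conditions the rule; the final letter is.
"tadvapes" ends in -s. The stems ending in -s (fabus → fabusum, zotluses → zotlusesum) add -um.
The other patterns: stems ending in -t or -w repeat the first consonant+vowel as a prefix; stems ending in -e add the prefix fa-; stems ending in -h add de- … -ani around the stem.
So tadvapes → tadvapesum.

tadvapesum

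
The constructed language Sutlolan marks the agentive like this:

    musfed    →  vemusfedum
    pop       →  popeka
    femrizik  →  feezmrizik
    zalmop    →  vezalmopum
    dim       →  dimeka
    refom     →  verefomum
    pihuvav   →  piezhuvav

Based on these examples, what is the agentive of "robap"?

verobapum

dim and refom both end in -m yet inflect differently (dimeka, verefomum), so the final letter is not what conditions the rule; the number of vowels is.
"robap" has 2 vowels. The stems with 2 vowels (refom → verefomum, zalmop → vezalmopum, musfed → vemusfedum) add ve- … -um around the stem.
The other patterns: stems with 1 vowel add -eka; stems with 3 vowels insert -ez- after the first vowel.
So robap → verobapum.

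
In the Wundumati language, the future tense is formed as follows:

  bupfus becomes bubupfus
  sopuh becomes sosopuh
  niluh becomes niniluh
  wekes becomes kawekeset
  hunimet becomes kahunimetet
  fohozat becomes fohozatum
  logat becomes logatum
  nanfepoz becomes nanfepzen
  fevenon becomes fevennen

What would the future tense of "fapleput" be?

"fapleput" has last vowel 'u'. The stems whose last vowel is 'u' (bupfus → bubupfus, sopuh → sosopuh, niluh → niniluh) repeat the first consonant+vowel as a prefix.
So fapleput → fafapleput.

fafapleput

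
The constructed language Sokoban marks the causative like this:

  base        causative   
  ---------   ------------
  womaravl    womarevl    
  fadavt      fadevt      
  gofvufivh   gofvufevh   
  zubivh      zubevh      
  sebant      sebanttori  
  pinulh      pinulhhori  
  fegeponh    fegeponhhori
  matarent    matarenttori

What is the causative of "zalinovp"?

fadavt and sebant both end in -t yet inflect differently (fadevt, sebanttori), so the final letter is not what conditions the rule; the second-to-last letter is.
"zalinovp" has second-to-last letter 'v'. The stems whose second-to-last letter is 'v' (womaravl → womarevl, fadavt → fadevt, gofvufivh → gofvufevh) change the last vowel to 'e'.
So zalinovp → zalinevp.

zalinevp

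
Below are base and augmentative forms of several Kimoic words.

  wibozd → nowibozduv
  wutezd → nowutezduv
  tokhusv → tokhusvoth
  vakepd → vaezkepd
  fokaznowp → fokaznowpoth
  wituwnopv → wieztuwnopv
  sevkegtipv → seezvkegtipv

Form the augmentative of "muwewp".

"muwewp" has second-to-last letter 'w'. The one such stem in the data (fokaznowp → fokaznowpoth) adds -oth, so the same rule applies.
The other patterns: stems whose second-to-last letter is 'p' insert -ez- after the first vowel; stems whose second-to-last letter is 'z' add no- … -uv around the stem.
So muwewp → muwewpoth.

muwewpoth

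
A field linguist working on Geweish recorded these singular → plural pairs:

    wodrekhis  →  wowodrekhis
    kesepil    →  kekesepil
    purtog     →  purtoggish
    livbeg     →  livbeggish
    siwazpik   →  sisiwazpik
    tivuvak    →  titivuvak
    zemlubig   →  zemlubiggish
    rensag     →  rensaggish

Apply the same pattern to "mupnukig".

"mupnukig" ends in -g. The stems ending in -g (zemlubig → zemlubiggish, rensag → rensaggish, livbeg → livbeggish) double the final consonant and add -ish.
The other pattern: stems ending in -k, -l or -s repeat the first consonant+vowel as a prefix.
So mupnukig → mupnukiggish.

mupnukiggish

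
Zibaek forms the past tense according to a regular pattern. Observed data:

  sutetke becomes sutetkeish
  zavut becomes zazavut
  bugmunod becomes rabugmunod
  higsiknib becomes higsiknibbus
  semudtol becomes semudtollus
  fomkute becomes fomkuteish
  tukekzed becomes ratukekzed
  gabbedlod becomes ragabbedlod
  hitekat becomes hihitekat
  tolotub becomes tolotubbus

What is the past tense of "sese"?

seseish

tukekzed and fomkute both have last vowel 'e' yet inflect differently (ratukekzed, fomkuteish), so the last vowel is not what conditions the rule; the final letter is.
"sese" ends in -e. The stems ending in -e (fomkute → fomkuteish, sutetke → sutetkeish) add -ish.
So sese → seseish.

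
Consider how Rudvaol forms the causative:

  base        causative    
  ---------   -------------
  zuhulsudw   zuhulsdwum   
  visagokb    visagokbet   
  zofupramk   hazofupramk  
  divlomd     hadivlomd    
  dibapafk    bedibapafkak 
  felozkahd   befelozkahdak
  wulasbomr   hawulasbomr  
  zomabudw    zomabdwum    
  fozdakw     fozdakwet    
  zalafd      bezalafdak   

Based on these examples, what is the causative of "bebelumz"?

zuhulsudw and fozdakw both end in -w yet inflect differently (zuhulsdwum, fozdakwet), so the final letter is not what conditions the rule; the second-to-last letter is.
"bebelumz" has second-to-last letter 'm'. The stems whose second-to-last letter is 'm' (wulasbomr → hawulasbomr, divlomd → hadivlomd, zofupramk → hazofupramk) add the prefix ha-.
So bebelumz → habebelumz.

habebelumz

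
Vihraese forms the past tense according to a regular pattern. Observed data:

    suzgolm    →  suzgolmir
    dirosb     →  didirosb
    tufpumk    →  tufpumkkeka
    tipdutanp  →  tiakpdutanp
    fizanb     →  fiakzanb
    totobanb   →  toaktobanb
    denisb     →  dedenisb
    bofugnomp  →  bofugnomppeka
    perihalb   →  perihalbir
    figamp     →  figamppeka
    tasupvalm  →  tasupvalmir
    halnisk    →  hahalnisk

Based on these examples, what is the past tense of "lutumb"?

perihalb and denisb both end in -b yet inflect differently (perihalbir, dedenisb), so the final letter is not what conditions the rule; the second-to-last letter is.
"lutumb" has second-to-last letter 'm'. The stems whose second-to-last letter is 'm' (tufpumk → tufpumkkeka, bofugnomp → bofugnomppeka, figamp → figamppeka) double the final consonant and add -eka.
The other patterns: stems whose second-to-last letter is 'l' add -ir; stems whose second-to-last letter is 's' repeat the first consonant+vowel as a prefix; stems whose second-to-last letter is 'n' insert -ak- after the first vowel.
So lutumb → lutumbbeka.

lutumbbeka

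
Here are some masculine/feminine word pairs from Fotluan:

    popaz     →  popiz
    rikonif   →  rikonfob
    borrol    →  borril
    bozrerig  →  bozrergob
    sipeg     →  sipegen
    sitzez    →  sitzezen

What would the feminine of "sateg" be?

sategen

bozrerig and sipeg both end in -g yet inflect differently (bozrergob, sipegen), so the final letter is not what conditions the rule; the last vowel is.
"sateg" has last vowel 'e'. The stems whose last vowel is 'e' (sipeg → sipegen, sitzez → sitzezen) add -en.
The other patterns: stems whose last vowel is 'i' delete the last vowel and add -ob; stems whose last vowel is 'a' or 'o' change the last vowel to 'i'.
So sateg → sategen.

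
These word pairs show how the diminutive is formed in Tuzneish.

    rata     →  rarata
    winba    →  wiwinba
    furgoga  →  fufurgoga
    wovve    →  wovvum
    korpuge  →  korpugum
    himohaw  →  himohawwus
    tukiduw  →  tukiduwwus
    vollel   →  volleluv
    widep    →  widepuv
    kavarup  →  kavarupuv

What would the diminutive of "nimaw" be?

nimawwus

"nimaw" ends in -w. The stems ending in -w (himohaw → himohawwus, tukiduw → tukiduwwus) double the final consonant and add -us.
So nimaw → nimawwus.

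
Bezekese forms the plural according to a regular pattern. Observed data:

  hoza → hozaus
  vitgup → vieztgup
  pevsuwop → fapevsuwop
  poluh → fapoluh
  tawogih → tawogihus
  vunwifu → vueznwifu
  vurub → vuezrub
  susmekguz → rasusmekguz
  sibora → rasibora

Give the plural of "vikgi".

"vikgi" begins with v-. The stems beginning with v- (vurub → vuezrub, vitgup → vieztgup, vunwifu → vueznwifu) insert -ez- after the first vowel.
So vikgi → viezkgi.

viezkgi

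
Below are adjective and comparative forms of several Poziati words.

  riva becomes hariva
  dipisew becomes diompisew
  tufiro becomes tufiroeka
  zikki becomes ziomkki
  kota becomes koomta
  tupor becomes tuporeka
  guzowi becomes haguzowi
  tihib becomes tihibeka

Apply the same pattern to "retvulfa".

haretvulfa

riva and kota both end in -a yet inflect differently (hariva, koomta), so the final letter is not what conditions the rule; the first letter is.
"retvulfa" begins with r-. The one such stem in the data (riva → hariva) adds the prefix ha-, so the same rule applies.
The other patterns: stems beginning with t- add -eka; stems beginning with d-, k- or z- insert -om- after the first vowel.
So retvulfa → haretvulfa.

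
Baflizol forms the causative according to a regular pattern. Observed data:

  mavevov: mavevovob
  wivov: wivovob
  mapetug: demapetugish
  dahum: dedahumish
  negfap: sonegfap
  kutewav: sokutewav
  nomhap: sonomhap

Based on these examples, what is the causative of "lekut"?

delekutish

mavevov and kutewav both end in -v yet inflect differently (mavevovob, sokutewav), so the final letter is not what conditions the rule; the last vowel is.
"lekut" has last vowel 'u'. The stems whose last vowel is 'u' (mapetug → demapetugish, dahum → dedahumish) add de- … -ish around the stem.
The other patterns: stems whose last vowel is 'o' add -ob; stems whose last vowel is 'a' add the prefix so-.
So lekut → delekutish.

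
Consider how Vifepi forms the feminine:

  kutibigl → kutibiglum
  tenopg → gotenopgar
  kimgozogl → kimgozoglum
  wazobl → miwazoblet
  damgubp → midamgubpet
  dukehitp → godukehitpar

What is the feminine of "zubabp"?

kutibigl and wazobl both end in -l yet inflect differently (kutibiglum, miwazoblet), so the final letter is not what conditions the rule; the second-to-last letter is.
"zubabp" has second-to-last letter 'b'. The stems whose second-to-last letter is 'b' (wazobl → miwazoblet, damgubp → midamgubpet) add mi- … -et around the stem.
So zubabp → mizubabpet.

mizubabpet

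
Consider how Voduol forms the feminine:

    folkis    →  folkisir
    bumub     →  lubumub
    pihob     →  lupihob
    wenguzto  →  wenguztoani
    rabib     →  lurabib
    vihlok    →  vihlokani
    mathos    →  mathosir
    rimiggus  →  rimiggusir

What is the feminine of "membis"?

"membis" ends in -s. The stems ending in -s (mathos → mathosir, folkis → folkisir, rimiggus → rimiggusir) add -ir.
The other patterns: stems ending in -b add the prefix lu-; stems ending in -k or -o add -ani.
So membis → membisir.

membisir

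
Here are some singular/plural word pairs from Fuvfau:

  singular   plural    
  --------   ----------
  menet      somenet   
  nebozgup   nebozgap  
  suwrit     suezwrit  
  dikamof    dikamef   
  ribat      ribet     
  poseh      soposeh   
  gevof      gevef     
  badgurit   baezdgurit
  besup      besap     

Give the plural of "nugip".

ribat and menet both end in -t yet inflect differently (ribet, somenet), so the final letter is not what conditions the rule; the last vowel is.
"nugip" has last vowel 'i'. The stems whose last vowel is 'i' (suwrit → suezwrit, badgurit → baezdgurit) insert -ez- after the first vowel.
The other patterns: stems whose last vowel is 'a' or 'o' change the last vowel to 'e'; stems whose last vowel is 'e' add the prefix so-; stems whose last vowel is 'u' change the last vowel to 'a'.
So nugip → nuezgip.

nuezgip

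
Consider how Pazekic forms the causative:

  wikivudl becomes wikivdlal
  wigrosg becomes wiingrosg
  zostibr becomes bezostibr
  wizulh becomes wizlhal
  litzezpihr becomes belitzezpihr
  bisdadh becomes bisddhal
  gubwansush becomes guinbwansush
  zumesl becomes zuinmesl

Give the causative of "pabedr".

pabdral

"pabedr" has second-to-last letter 'd'. The stems whose second-to-last letter is 'd' (bisdadh → bisddhal, wikivudl → wikivdlal) delete the last vowel and add -al.
So pabedr → pabdral.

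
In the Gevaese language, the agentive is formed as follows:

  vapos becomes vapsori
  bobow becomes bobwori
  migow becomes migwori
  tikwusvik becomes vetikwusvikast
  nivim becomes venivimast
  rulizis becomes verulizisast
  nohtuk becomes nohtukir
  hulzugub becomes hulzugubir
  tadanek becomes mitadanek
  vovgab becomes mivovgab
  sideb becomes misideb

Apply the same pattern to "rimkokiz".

verimkokizast

vapos and rulizis both end in -s yet inflect differently (vapsori, verulizisast), so the final letter is not what conditions the rule; the last vowel is.
"rimkokiz" has last vowel 'i'. The stems whose last vowel is 'i' (tikwusvik → vetikwusvikast, nivim → venivimast, rulizis → verulizisast) add ve- … -ast around the stem.
So rimkokiz → verimkokizast.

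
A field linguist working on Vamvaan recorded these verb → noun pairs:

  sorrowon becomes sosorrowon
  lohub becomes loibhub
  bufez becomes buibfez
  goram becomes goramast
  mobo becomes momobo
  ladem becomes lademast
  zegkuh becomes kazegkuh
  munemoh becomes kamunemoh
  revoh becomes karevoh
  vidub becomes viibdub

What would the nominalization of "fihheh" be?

lohub and zegkuh both have last vowel 'u' yet inflect differently (loibhub, kazegkuh), so the last vowel is not what conditions the rule; the final letter is.
"fihheh" ends in -h. The stems ending in -h (revoh → karevoh, munemoh → kamunemoh, zegkuh → kazegkuh) add the prefix ka-.
So fihheh → kafihheh.

kafihheh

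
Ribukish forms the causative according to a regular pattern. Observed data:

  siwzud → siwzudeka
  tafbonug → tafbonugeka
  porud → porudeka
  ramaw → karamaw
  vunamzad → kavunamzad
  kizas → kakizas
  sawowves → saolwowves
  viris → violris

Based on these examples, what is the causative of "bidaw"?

siwzud and vunamzad both end in -d yet inflect differently (siwzudeka, kavunamzad), so the final letter is not what conditions the rule; the last vowel is.
"bidaw" has last vowel 'a'. The stems whose last vowel is 'a' (ramaw → karamaw, vunamzad → kavunamzad, kizas → kakizas) add the prefix ka-.
The other patterns: stems whose last vowel is 'u' add -eka; stems whose last vowel is 'e' or 'i' insert -ol- after the first vowel.
So bidaw → kabidaw.

kabidaw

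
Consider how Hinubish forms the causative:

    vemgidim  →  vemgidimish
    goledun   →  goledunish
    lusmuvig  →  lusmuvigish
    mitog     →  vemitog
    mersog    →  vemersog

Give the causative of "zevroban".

"zevroban" has 3 vowels. The stems with 3 vowels (lusmuvig → lusmuvigish, goledun → goledunish, vemgidim → vemgidimish) add -ish.
So zevroban → zevrobanish.

zevrobanish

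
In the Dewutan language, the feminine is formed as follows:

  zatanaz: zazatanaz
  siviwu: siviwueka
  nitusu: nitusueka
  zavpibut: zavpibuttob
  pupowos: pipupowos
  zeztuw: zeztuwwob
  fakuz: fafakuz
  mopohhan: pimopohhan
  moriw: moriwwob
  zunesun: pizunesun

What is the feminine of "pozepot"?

pozepottob

zunesun and siviwu both have last vowel 'u' yet inflect differently (pizunesun, siviwueka), so the last vowel is not what conditions the rule; the final letter is.
"pozepot" ends in -t. The one such stem in the data (zavpibut → zavpibuttob) doubles the final consonant and adds -ob (as do moriw, zeztuw), so the same rule applies.
The other patterns: stems ending in -n or -s add the prefix pi-; stems ending in -u add -eka; stems ending in -z repeat the first consonant+vowel as a prefix.
So pozepot → pozepottob.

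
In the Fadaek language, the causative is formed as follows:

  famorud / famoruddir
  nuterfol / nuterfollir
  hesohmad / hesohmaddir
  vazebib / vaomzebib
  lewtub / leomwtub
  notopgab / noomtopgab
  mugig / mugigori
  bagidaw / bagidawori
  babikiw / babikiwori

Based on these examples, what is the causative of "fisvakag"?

fisvakagori

famorud and lewtub both have last vowel 'u' yet inflect differently (famoruddir, leomwtub), so the last vowel is not what conditions the rule; the final letter is.
"fisvakag" ends in -g. The one such stem in the data (mugig → mugigori) adds -ori, so the same rule applies.
The other patterns: stems ending in -d or -l double the final consonant and add -ir; stems ending in -b insert -om- after the first vowel.
So fisvakag → fisvakagori.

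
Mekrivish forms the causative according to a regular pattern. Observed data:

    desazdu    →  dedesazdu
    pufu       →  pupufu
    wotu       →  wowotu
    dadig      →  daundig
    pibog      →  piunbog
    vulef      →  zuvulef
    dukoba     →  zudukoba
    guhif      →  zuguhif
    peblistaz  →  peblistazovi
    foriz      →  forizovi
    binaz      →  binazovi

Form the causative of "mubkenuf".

zumubkenuf

dadig and guhif both have last vowel 'i' yet inflect differently (daundig, zuguhif), so the last vowel is not what conditions the rule; the final letter is.
"mubkenuf" ends in -f. The stems ending in -f (vulef → zuvulef, guhif → zuguhif) add the prefix zu-.
The other patterns: stems ending in -u repeat the first consonant+vowel as a prefix; stems ending in -g insert -un- after the first vowel; stems ending in -z add -ovi.
So mubkenuf → zumubkenuf.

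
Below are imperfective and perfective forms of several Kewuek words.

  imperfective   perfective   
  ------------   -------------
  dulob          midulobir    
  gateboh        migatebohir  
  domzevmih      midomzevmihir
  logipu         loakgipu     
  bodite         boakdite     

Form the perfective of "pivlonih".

gateboh and logipu both have 3 vowels yet inflect differently (migatebohir, loakgipu), so the number of vowels is not what conditions the rule; whether the stem ends in a vowel or a consonant is.
"pivlonih" ends in a consonant. The stems ending in a consonant (dulob → midulobir, gateboh → migatebohir, domzevmih → midomzevmihir) add mi- … -ir around the stem.
The other pattern: stems ending in a vowel insert -ak- after the first vowel.
So pivlonih → mipivlonihir.

mipivlonihir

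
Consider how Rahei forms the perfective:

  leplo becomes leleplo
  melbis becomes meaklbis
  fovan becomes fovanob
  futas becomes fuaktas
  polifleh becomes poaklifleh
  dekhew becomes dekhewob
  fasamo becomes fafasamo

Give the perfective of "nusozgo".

polifleh and dekhew both have last vowel 'e' yet inflect differently (poaklifleh, dekhewob), so the last vowel is not what conditions the rule; the final letter is.
"nusozgo" ends in -o. The stems ending in -o (leplo → leleplo, fasamo → fafasamo) repeat the first consonant+vowel as a prefix.
The other patterns: stems ending in -h or -s insert -ak- after the first vowel; stems ending in -n or -w add -ob.
So nusozgo → nunusozgo.

nunusozgo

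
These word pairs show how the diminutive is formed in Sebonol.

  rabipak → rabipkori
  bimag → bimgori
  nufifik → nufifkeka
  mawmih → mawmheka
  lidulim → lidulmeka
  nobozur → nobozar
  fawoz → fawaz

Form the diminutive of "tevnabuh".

rabipak and nufifik both end in -k yet inflect differently (rabipkori, nufifkeka), so the final letter is not what conditions the rule; the last vowel is.
"tevnabuh" has last vowel 'u'. The one such stem in the data (nobozur → nobozar) changes the last vowel to 'a' (as does fawoz), so the same rule applies.
The other patterns: stems whose last vowel is 'a' delete the last vowel and add -ori; stems whose last vowel is 'i' delete the last vowel and add -eka.
So tevnabuh → tevnabah.

tevnabah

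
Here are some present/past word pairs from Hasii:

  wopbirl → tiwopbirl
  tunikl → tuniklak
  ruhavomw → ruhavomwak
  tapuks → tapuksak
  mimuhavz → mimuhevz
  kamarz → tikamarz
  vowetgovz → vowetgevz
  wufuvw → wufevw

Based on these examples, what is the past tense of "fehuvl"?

fehevl

kamarz and mimuhavz both end in -z yet inflect differently (tikamarz, mimuhevz), so the final letter is not what conditions the rule; the second-to-last letter is.
"fehuvl" has second-to-last letter 'v'. The stems whose second-to-last letter is 'v' (wufuvw → wufevw, mimuhavz → mimuhevz, vowetgovz → vowetgevz) change the last vowel to 'e'.
So fehuvl → fehevl.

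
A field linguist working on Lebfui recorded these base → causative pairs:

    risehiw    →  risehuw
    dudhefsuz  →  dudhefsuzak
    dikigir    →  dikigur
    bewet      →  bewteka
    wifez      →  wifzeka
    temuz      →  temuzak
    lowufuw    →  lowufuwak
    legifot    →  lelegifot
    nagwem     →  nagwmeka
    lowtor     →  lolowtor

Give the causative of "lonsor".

legifot and bewet both end in -t yet inflect differently (lelegifot, bewteka), so the final letter is not what conditions the rule; the last vowel is.
"lonsor" has last vowel 'o'. The stems whose last vowel is 'o' (legifot → lelegifot, lowtor → lolowtor) repeat the first consonant+vowel as a prefix.
So lonsor → lolonsor.

lolonsor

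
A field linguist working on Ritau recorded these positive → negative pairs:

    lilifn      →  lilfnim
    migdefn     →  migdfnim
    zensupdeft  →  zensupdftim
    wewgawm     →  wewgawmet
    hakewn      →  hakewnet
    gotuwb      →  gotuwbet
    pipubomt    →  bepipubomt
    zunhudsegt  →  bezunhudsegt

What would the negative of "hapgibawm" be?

hapgibawmet

lilifn and hakewn both end in -n yet inflect differently (lilfnim, hakewnet), so the final letter is not what conditions the rule; the second-to-last letter is.
"hapgibawm" has second-to-last letter 'w'. The stems whose second-to-last letter is 'w' (wewgawm → wewgawmet, hakewn → hakewnet, gotuwb → gotuwbet) add -et.
The other patterns: stems whose second-to-last letter is 'f' delete the last vowel and add -im; stems whose second-to-last letter is 'g' or 'm' add the prefix be-.
So hapgibawm → hapgibawmet.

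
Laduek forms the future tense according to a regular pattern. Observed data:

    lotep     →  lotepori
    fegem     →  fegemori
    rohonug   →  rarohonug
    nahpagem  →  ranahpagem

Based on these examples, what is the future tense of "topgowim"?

"topgowim" has 3 vowels. The stems with 3 vowels (nahpagem → ranahpagem, rohonug → rarohonug) add the prefix ra-.
So topgowim → ratopgowim.

ratopgowim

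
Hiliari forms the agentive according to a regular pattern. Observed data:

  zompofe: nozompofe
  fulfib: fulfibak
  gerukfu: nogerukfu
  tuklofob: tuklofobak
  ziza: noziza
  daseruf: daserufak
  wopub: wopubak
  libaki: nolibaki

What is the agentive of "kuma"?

nokuma

"kuma" ends in a vowel. The stems ending in a vowel (libaki → nolibaki, gerukfu → nogerukfu, zompofe → nozompofe) add the prefix no-.
So kuma → nokuma.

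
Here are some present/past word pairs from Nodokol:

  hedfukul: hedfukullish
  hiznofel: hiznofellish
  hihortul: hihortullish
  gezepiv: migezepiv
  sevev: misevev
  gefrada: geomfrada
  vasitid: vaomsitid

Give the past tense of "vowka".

voomwka

hiznofel and sevev both have last vowel 'e' yet inflect differently (hiznofellish, misevev), so the last vowel is not what conditions the rule; the final letter is.
"vowka" ends in -a. The one such stem in the data (gefrada → geomfrada) inserts -om- after the first vowel (as does vasitid), so the same rule applies.
So vowka → voomwka.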